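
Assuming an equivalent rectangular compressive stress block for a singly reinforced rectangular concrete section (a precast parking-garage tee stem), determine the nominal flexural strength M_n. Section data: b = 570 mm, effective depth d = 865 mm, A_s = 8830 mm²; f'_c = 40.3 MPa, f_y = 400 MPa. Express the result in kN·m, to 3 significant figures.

T = A_s f_y = 8830 × 400 = 3532000 N = 3532 kN.
From C = T: a = T/(0.85 f'_c b) = 3532000/(0.85 × 40.3 × 570) = 180.89 mm.
M_n = T(d − a/2) = 3532 kN × (865 − 90.445) mm = 2735.73 kN·m.

M_n ≈ 2740 kN·m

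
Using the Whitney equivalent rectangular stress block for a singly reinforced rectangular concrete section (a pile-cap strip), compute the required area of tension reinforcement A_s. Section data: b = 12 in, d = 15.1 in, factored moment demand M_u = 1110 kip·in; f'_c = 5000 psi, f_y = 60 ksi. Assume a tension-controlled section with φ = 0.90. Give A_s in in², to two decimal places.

M_n = M_u/φ = 1110/0.90 = 1233.33 kip·in.
From M_n = 0.85 f'_c a b (d − a/2):
a = d − √(d² − 2M_n/(0.85 f'_c b)) = 15.1 − √(15.1² − 2 × 1233.33/(0.85 × 5 × 12)) = 1.697 in.
A_s = 0.85 f'_c a b / f_y = 0.85 × 5 × 1.697 × 12 / 60 = 1.442 in².

A_s ≈ 1.44 in²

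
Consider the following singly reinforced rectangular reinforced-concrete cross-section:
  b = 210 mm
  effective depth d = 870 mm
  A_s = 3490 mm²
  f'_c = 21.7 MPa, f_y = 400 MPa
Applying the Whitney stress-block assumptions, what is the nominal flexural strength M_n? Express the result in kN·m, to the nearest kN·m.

M_n ≈ 963 kN·m

T = A_s f_y = 3490 × 400 = 1396000 N = 1396 kN.
From C = T: a = T/(0.85 f'_c b) = 1396000/(0.85 × 21.7 × 210) = 360.40 mm.
M_n = T(d − a/2) = 1396 kN × (870 − 180.2) mm = 962.96 kN·m.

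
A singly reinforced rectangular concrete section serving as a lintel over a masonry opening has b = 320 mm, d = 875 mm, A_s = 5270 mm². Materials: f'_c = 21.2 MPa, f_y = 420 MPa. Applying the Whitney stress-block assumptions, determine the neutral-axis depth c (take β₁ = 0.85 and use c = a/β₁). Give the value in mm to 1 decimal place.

c ≈ 451.6 mm

T = A_s f_y = 5270 × 420 = 2213400 N = 2213.4 kN.
Setting C = 0.85 f'_c a b equal to T: a = 2213400/(0.85 × 21.2 × 320) = 383.844 mm.
With β₁ = 0.85, c = a/β₁ = 383.844/0.85 = 451.6 mm.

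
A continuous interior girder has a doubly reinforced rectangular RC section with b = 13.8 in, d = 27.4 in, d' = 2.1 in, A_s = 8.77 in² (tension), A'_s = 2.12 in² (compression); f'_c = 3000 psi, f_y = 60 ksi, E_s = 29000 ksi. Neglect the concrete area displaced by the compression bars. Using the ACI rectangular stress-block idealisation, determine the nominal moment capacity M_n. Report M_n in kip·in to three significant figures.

Assume both steels yield.
a = (A_s − A'_s) f_y/(0.85 f'_c b) = (8.77 − 2.12) × 60/(0.85 × 3 × 13.8) = 11.338 in.
c = a/β₁ = 11.338/0.85 = 13.339 in; ε'_s = 0.003(c − d')/c = 0.0025 ≥ ε_y = 0.0021, so the compression steel yields.
M_n = (A_s − A'_s) f_y (d − a/2) + A'_s f_y (d − d') = 399 × (27.4 − 5.669) + 127.2 × (27.4 − 2.1) = 8670.7 + 3218.2 = 11888.9 kip·in.

M_n ≈ 11900 kip·in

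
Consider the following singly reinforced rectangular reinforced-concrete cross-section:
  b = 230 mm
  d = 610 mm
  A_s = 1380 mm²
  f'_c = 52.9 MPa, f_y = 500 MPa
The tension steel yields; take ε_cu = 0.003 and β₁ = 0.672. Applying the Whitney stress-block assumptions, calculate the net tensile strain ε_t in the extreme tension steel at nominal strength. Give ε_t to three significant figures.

ε_t ≈ 0.0154

a = A_s f_y/(0.85 f'_c b) = 66.72 mm.
β₁ = 0.672, so c = a/β₁ = 66.72/0.672 = 99.29 mm.
From the linear strain diagram with ε_cu = 0.003: ε_t = 0.003 (d − c)/c = 0.003 × (610 − 99.29)/99.29 = 0.0154.
Since ε_t ≥ 0.005, the section is tension-controlled.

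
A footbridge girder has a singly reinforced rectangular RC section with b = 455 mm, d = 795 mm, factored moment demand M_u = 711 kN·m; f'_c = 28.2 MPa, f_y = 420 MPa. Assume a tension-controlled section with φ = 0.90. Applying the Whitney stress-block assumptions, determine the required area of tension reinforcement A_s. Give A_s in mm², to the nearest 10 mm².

A_s ≈ 2520 mm²

M_n = M_u/φ = 711/0.90 = 790 kN·m.
With M_n = 0.85 f'_c a b (d − a/2), solve the quadratic for a:
a = d − √(d² − 2M_n/(0.85 f'_c b)) = 795 − √(795² − 2 × 790×10⁶/(0.85 × 28.2 × 455)) = 97.03 mm.
A_s = 0.85 f'_c a b / f_y = 0.85 × 28.2 × 97.03 × 455 / 420 = 2519.6 mm².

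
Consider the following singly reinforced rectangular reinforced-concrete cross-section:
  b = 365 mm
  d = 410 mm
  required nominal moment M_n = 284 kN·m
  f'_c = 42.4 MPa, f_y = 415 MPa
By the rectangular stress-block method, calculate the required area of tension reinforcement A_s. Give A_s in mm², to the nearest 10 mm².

A_s ≈ 1790 mm²

With M_n = 0.85 f'_c a b (d − a/2), solve the quadratic for a:
a = d − √(d² − 2M_n/(0.85 f'_c b)) = 410 − √(410² − 2 × 284×10⁶/(0.85 × 42.4 × 365)) = 56.56 mm.
A_s = 0.85 f'_c a b / f_y = 0.85 × 42.4 × 56.56 × 365 / 415 = 1792.8 mm².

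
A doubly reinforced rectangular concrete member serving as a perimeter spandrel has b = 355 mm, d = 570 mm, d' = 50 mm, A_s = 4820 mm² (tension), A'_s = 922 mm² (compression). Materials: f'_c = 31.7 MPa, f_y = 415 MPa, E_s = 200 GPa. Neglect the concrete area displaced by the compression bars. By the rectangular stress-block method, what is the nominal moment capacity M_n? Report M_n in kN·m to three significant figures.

M_n ≈ 984 kN·m

Assume both tension and compression steel yield.
Net tension couple steel: A_s − A'_s = 3898 mm².
a = (A_s − A'_s) f_y / (0.85 f'_c b) = 1617670/(0.85 × 31.7 × 355) = 169.12 mm.
c = a/β₁ = 169.12/0.824 = 205.24 mm; ε'_s = 0.003(c − d')/c = 0.0023 ≥ f_y/E_s = 0.0021, so compression steel does yield.
M_n = (A_s − A'_s) f_y (d − a/2) + A'_s f_y (d − d') = [1617670 × (570 − 84.56) + 382630 × (570 − 50)] × 10⁻⁶ = 785.28 + 198.97 = 984.25 kN·m.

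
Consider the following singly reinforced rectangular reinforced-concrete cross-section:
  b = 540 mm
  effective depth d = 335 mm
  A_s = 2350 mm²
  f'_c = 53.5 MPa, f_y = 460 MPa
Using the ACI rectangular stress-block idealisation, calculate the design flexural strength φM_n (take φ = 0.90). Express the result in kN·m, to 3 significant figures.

φM_n ≈ 305 kN·m

T = A_s f_y = 2350 × 460 = 1081000 N = 1081 kN.
From C = T: a = T/(0.85 f'_c b) = 1081000/(0.85 × 53.5 × 540) = 44.02 mm.
M_n = T(d − a/2) = 1081 kN × (335 − 22.01) mm = 338.34 kN·m.
φM_n = 0.90 × 338.34 = 304.51 kN·m.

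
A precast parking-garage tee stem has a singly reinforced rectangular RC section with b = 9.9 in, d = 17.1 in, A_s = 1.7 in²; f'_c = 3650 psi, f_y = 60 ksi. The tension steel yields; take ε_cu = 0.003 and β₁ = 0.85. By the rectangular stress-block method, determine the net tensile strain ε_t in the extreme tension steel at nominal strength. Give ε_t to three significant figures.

a = A_s f_y/(0.85 f'_c b) = 3.321 in.
β₁ = 0.85, so c = a/β₁ = 3.321/0.85 = 3.907 in.
From the linear strain diagram with ε_cu = 0.003: ε_t = 0.003 (d − c)/c = 0.003 × (17.1 − 3.907)/3.907 = 0.0101.
Since ε_t ≥ 0.005, the section is tension-controlled.

ε_t ≈ 0.0101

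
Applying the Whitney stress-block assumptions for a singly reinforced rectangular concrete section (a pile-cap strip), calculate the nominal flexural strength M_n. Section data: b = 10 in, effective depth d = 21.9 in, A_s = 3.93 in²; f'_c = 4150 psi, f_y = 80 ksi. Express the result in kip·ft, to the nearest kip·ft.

M_n ≈ 457 kip·ft

T = A_s f_y = 3.93 × 80 = 314.4 kips.
a = T/(0.85 f'_c b) = 314.4/(0.85 × 4.15 × 10) = 8.913 in.
M_n = T(d − a/2) = 314.4 × (21.9 − 4.4565) = 5484.2 kip·in = 5484.2/12 = 457.02 kip·ft.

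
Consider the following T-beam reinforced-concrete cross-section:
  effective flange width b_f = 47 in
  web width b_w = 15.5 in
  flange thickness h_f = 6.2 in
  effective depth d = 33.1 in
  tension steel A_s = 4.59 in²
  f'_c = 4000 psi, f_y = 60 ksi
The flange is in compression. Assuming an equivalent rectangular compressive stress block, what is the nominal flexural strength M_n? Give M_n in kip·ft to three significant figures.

Tension: T = A_s f_y = 4.59 × 60 = 275.4 kips.
Try a within the flange: a = T/(0.85 f'_c b_f) = 275.4/(0.85 × 4 × 47) = 1.723 in.
Since a = 1.723 ≤ h_f = 6.2 in, the stress block lies entirely in the flange; analyse as a rectangular beam of width b_f.
M_n = T(d − a/2) = 275.4 × (33.1 − 0.8615) = 8878.5 kip·in.
M_n = 8878.5/12 = 739.88 kip·ft.

M_n ≈ 740 kip·ft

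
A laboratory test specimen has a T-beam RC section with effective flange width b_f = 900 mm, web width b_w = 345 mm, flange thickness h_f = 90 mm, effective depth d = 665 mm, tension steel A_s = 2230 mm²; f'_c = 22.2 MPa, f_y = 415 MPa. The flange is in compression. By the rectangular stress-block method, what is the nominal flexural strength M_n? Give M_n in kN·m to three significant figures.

M_n ≈ 590 kN·m

Tension: T = A_s f_y = 2230 × 415 = 925450 N.
Try a within the flange: a = T/(0.85 f'_c b_f) = 925450/(0.85 × 22.2 × 900) = 54.49 mm.
Since a = 54.49 ≤ h_f = 90 mm, the stress block lies entirely in the flange; analyse as a rectangular beam of width b_f.
M_n = T(d − a/2) = 925450 × (665 − 27.245) = 590.21 × 10⁶ N·mm.
M_n = 590.21 kN·m.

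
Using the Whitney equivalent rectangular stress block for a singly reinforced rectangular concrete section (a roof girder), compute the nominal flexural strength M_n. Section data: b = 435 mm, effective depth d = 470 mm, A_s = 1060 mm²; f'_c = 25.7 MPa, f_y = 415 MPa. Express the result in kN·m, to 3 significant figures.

M_n ≈ 197 kN·m

T = A_s f_y = 1060 × 415 = 439900 N = 439.9 kN.
From C = T: a = T/(0.85 f'_c b) = 439900/(0.85 × 25.7 × 435) = 46.29 mm.
M_n = T(d − a/2) = 439.9 kN × (470 − 23.145) mm = 196.57 kN·m.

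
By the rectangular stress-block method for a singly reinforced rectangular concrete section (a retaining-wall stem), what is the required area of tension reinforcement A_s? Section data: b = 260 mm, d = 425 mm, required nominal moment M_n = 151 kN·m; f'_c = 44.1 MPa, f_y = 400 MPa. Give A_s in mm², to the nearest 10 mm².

A_s ≈ 930 mm²

With M_n = 0.85 f'_c a b (d − a/2), solve the quadratic for a:
a = d − √(d² − 2M_n/(0.85 f'_c b)) = 425 − √(425² − 2 × 151×10⁶/(0.85 × 44.1 × 260)) = 38.17 mm.
A_s = 0.85 f'_c a b / f_y = 0.85 × 44.1 × 38.17 × 260 / 400 = 930.0 mm².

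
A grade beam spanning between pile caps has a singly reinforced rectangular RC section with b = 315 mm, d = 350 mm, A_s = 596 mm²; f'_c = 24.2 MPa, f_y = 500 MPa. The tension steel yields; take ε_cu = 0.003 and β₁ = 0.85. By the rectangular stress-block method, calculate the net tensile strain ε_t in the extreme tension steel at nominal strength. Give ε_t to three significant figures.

ε_t ≈ 0.0164

a = A_s f_y/(0.85 f'_c b) = 45.99 mm.
β₁ = 0.85, so c = a/β₁ = 45.99/0.85 = 54.11 mm.
From the linear strain diagram with ε_cu = 0.003: ε_t = 0.003 (d − c)/c = 0.003 × (350 − 54.11)/54.11 = 0.0164.
Since ε_t ≥ 0.005, the section is tension-controlled.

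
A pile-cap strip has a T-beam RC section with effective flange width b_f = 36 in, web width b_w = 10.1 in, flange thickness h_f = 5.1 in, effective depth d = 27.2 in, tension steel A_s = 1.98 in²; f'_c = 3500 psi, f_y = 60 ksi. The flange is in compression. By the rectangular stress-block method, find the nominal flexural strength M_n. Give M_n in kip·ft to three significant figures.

M_n ≈ 264 kip·ft

Tension: T = A_s f_y = 1.98 × 60 = 118.8 kips.
Try a within the flange: a = T/(0.85 f'_c b_f) = 118.8/(0.85 × 3.5 × 36) = 1.109 in.
Since a = 1.109 ≤ h_f = 5.1 in, the stress block lies entirely in the flange; analyse as a rectangular beam of width b_f.
M_n = T(d − a/2) = 118.8 × (27.2 − 0.5545) = 3165.5 kip·in.
M_n = 3165.5/12 = 263.79 kip·ft.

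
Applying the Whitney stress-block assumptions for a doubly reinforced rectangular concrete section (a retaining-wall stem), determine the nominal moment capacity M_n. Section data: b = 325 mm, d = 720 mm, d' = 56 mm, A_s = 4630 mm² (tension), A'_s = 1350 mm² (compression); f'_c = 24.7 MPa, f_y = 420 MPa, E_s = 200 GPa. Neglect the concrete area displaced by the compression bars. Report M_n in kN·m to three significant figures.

Assume both tension and compression steel yield.
Net tension couple steel: A_s − A'_s = 3280 mm².
a = (A_s − A'_s) f_y / (0.85 f'_c b) = 1377600/(0.85 × 24.7 × 325) = 201.89 mm.
c = a/β₁ = 201.89/0.85 = 237.52 mm; ε'_s = 0.003(c − d')/c = 0.0023 ≥ f_y/E_s = 0.0021, so compression steel does yield.
M_n = (A_s − A'_s) f_y (d − a/2) + A'_s f_y (d − d') = [1377600 × (720 − 100.945) + 567000 × (720 − 56)] × 10⁻⁶ = 852.81 + 376.49 = 1229.30 kN·m.

M_n ≈ 1230 kN·m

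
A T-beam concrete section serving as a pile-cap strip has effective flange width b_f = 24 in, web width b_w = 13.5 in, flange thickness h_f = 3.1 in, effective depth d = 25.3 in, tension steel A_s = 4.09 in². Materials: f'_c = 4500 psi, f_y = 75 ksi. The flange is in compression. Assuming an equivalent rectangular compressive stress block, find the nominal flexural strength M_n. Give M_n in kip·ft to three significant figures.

Tension: T = A_s f_y = 4.09 × 75 = 306.75 kips.
Try a within the flange: a = T/(0.85 f'_c b_f) = 306.75/(0.85 × 4.5 × 24) = 3.342 in.
a = 3.342 > h_f = 3.1 in: the block extends into the web. Split into flange-overhang and web parts.
C_f = 0.85 f'_c (b_f − b_w) h_f = 0.85 × 4.5 × (24 − 13.5) × 3.1 = 124.5 kips.
Remaining web compression depth: a_w = (T − C_f)/(0.85 f'_c b_w) = (306.75 − 124.5)/(0.85 × 4.5 × 13.5) = 3.529 in.
M_n = C_f(d − h_f/2) + (T − C_f)(d − a_w/2) = 124.5 × (25.3 − 1.55) + 182.25 × (25.3 − 1.7645) = 2956.9 + 4289.3 = 7246.2 kip·in.
M_n = 7246.2/12 = 603.85 kip·ft.

M_n ≈ 604 kip·ft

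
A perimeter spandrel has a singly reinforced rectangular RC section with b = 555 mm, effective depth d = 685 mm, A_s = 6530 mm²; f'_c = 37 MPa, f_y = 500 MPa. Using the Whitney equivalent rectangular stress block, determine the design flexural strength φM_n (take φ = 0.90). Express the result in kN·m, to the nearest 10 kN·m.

T = A_s f_y = 6530 × 500 = 3265000 N = 3265 kN.
From C = T: a = T/(0.85 f'_c b) = 3265000/(0.85 × 37 × 555) = 187.06 mm.
M_n = T(d − a/2) = 3265 kN × (685 − 93.53) mm = 1931.15 kN·m.
φM_n = 0.90 × 1931.15 = 1738.04 kN·m.

φM_n ≈ 1740 kN·m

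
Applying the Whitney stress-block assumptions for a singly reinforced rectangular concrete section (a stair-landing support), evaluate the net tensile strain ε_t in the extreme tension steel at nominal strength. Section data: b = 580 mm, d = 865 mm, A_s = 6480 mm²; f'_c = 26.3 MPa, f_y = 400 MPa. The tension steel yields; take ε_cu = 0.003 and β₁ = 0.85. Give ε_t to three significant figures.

ε_t ≈ 0.00803

a = A_s f_y/(0.85 f'_c b) = 199.91 mm.
β₁ = 0.85, so c = a/β₁ = 199.91/0.85 = 235.19 mm.
From the linear strain diagram with ε_cu = 0.003: ε_t = 0.003 (d − c)/c = 0.003 × (865 − 235.19)/235.19 = 0.00803.
Since ε_t ≥ 0.005, the section is tension-controlled.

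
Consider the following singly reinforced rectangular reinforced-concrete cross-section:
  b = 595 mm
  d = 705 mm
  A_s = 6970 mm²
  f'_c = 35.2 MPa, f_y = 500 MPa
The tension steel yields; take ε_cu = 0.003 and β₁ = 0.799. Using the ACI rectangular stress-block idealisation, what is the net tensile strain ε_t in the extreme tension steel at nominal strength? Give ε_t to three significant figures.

ε_t ≈ 0.00563

a = A_s f_y/(0.85 f'_c b) = 195.76 mm.
β₁ = 0.799, so c = a/β₁ = 195.76/0.799 = 245.01 mm.
From the linear strain diagram with ε_cu = 0.003: ε_t = 0.003 (d − c)/c = 0.003 × (705 − 245.01)/245.01 = 0.00563.
Since ε_t ≥ 0.005, the section is tension-controlled.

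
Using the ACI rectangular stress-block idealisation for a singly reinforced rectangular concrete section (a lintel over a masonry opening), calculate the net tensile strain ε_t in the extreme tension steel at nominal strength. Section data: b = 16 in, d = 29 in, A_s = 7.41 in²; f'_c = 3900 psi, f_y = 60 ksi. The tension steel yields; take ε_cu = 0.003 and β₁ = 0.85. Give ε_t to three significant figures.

a = A_s f_y/(0.85 f'_c b) = 8.382 in.
β₁ = 0.85, so c = a/β₁ = 8.382/0.85 = 9.861 in.
From the linear strain diagram with ε_cu = 0.003: ε_t = 0.003 (d − c)/c = 0.003 × (29 − 9.861)/9.861 = 0.00582.
Since ε_t ≥ 0.005, the section is tension-controlled.

ε_t ≈ 0.00582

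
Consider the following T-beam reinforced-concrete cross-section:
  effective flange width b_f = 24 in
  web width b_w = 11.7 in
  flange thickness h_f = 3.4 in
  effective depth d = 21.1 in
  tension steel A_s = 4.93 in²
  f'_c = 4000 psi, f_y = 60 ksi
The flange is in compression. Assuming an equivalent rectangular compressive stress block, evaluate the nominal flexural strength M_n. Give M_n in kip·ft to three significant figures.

Tension: T = A_s f_y = 4.93 × 60 = 295.8 kips.
Try a within the flange: a = T/(0.85 f'_c b_f) = 295.8/(0.85 × 4 × 24) = 3.625 in.
a = 3.625 > h_f = 3.4 in: the block extends into the web. Split into flange-overhang and web parts.
C_f = 0.85 f'_c (b_f − b_w) h_f = 0.85 × 4 × (24 − 11.7) × 3.4 = 142.2 kips.
Remaining web compression depth: a_w = (T − C_f)/(0.85 f'_c b_w) = (295.8 − 142.2)/(0.85 × 4 × 11.7) = 3.861 in.
M_n = C_f(d − h_f/2) + (T − C_f)(d − a_w/2) = 142.2 × (21.1 − 1.7) + 153.6 × (21.1 − 1.9305) = 2758.7 + 2944.4 = 5703.1 kip·in.
M_n = 5703.1/12 = 475.26 kip·ft.

M_n ≈ 475 kip·ft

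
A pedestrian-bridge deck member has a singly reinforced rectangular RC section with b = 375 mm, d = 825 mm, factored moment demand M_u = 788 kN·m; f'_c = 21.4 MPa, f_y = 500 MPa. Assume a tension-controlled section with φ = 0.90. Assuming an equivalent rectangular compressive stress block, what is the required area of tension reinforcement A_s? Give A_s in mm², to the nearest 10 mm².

M_n = M_u/φ = 788/0.90 = 875.556 kN·m.
With M_n = 0.85 f'_c a b (d − a/2), solve the quadratic for a:
a = d − √(d² − 2M_n/(0.85 f'_c b)) = 825 − √(825² − 2 × 875.556×10⁶/(0.85 × 21.4 × 375)) = 173.92 mm.
A_s = 0.85 f'_c a b / f_y = 0.85 × 21.4 × 173.92 × 375 / 500 = 2372.7 mm².

A_s ≈ 2370 mm²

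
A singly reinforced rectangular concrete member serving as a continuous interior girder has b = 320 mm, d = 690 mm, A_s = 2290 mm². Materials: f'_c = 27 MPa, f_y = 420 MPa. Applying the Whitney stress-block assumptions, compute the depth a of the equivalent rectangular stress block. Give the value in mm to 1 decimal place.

a ≈ 131.0 mm

T = A_s f_y = 2290 × 420 = 961800 N = 961.8 kN.
Setting C = 0.85 f'_c a b equal to T: a = 961800/(0.85 × 27 × 320) = 131.0 mm.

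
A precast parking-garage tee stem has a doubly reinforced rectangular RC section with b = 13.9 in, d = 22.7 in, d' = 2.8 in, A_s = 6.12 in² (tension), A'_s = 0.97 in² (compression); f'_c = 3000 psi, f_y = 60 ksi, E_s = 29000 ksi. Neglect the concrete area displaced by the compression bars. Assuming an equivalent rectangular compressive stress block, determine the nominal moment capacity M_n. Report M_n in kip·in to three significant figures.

Assume both steels yield.
a = (A_s − A'_s) f_y/(0.85 f'_c b) = (6.12 − 0.97) × 60/(0.85 × 3 × 13.9) = 8.718 in.
c = a/β₁ = 8.718/0.85 = 10.256 in; ε'_s = 0.003(c − d')/c = 0.0022 ≥ ε_y = 0.0021, so the compression steel yields.
M_n = (A_s − A'_s) f_y (d − a/2) + A'_s f_y (d − d') = 309 × (22.7 − 4.359) + 58.2 × (22.7 − 2.8) = 5667.4 + 1158.2 = 6825.6 kip·in.

M_n ≈ 6830 kip·in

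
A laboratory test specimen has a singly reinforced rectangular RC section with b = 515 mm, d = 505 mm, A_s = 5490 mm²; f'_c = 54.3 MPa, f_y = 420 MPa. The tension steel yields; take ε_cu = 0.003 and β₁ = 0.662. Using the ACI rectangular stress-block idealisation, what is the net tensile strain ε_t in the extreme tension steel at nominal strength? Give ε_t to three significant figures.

a = A_s f_y/(0.85 f'_c b) = 97.01 mm.
β₁ = 0.662, so c = a/β₁ = 97.01/0.662 = 146.54 mm.
From the linear strain diagram with ε_cu = 0.003: ε_t = 0.003 (d − c)/c = 0.003 × (505 − 146.54)/146.54 = 0.00734.
Since ε_t ≥ 0.005, the section is tension-controlled.

ε_t ≈ 0.00734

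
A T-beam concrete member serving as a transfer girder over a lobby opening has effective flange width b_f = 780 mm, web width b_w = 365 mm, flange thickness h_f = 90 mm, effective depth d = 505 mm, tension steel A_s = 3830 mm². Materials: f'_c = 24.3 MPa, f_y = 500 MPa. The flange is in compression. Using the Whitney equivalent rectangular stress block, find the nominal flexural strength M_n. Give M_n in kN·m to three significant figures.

Tension: T = A_s f_y = 3830 × 500 = 1915000 N.
Try a within the flange: a = T/(0.85 f'_c b_f) = 1915000/(0.85 × 24.3 × 780) = 118.86 mm.
a = 118.86 > h_f = 90 mm: the block extends into the web. Split into flange-overhang and web parts.
C_f = 0.85 f'_c (b_f − b_w) h_f = 0.85 × 24.3 × (780 − 365) × 90 = 771464 N.
Remaining web compression depth: a_w = (T − C_f)/(0.85 f'_c b_w) = (1915000 − 771464)/(0.85 × 24.3 × 365) = 151.68 mm.
M_n = C_f(d − h_f/2) + (T − C_f)(d − a_w/2) = 771464 × (505 − 45) + 1143536 × (505 − 75.84) = 354.87 + 490.76 = 845.63 × 10⁶ N·mm.
M_n = 845.63 kN·m.

M_n ≈ 846 kN·m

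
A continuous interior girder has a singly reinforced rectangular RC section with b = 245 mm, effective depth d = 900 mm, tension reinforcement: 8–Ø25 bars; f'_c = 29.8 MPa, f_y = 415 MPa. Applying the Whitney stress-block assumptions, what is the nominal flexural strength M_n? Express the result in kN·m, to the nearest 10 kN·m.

M_n ≈ 1250 kN·m

A_s = 8 × 491 = 3928 mm².
T = A_s f_y = 3928 × 415 = 1630120 N = 1630.12 kN.
From C = T: a = T/(0.85 f'_c b) = 1630120/(0.85 × 29.8 × 245) = 262.67 mm.
M_n = T(d − a/2) = 1630.12 kN × (900 − 131.335) mm = 1253.02 kN·m.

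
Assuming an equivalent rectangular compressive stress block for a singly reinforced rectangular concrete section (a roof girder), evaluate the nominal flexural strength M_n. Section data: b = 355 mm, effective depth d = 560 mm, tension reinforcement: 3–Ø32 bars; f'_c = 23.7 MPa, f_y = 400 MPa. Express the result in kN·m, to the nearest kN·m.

M_n ≈ 475 kN·m

A_s = 3 × 804 = 2412 mm².
T = A_s f_y = 2412 × 400 = 964800 N = 964.8 kN.
From C = T: a = T/(0.85 f'_c b) = 964800/(0.85 × 23.7 × 355) = 134.91 mm.
M_n = T(d − a/2) = 964.8 kN × (560 − 67.455) mm = 475.21 kN·m.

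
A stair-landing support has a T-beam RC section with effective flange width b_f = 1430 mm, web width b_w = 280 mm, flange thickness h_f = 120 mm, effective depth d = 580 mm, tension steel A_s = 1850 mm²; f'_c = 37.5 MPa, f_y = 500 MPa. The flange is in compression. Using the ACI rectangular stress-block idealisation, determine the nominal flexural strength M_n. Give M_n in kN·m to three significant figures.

Tension: T = A_s f_y = 1850 × 500 = 925000 N.
Try a within the flange: a = T/(0.85 f'_c b_f) = 925000/(0.85 × 37.5 × 1430) = 20.29 mm.
Since a = 20.29 ≤ h_f = 120 mm, the stress block lies entirely in the flange; analyse as a rectangular beam of width b_f.
M_n = T(d − a/2) = 925000 × (580 − 10.145) = 527.12 × 10⁶ N·mm.
M_n = 527.12 kN·m.

M_n ≈ 527 kN·m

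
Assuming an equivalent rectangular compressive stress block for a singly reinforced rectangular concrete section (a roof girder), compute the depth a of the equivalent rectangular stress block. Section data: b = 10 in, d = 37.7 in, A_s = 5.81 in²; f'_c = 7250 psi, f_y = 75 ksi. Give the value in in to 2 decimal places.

T = A_s f_y = 5.81 × 75 = 435.75 kips.
a = T/(0.85 f'_c b) = 435.75/(0.85 × 7.25 × 10) = 7.07 in.

a ≈ 7.07 in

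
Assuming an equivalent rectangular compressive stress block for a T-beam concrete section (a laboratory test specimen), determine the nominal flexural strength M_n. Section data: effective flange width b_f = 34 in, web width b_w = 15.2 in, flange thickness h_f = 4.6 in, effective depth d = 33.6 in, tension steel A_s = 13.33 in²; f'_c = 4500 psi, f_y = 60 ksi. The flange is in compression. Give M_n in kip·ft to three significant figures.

M_n ≈ 2020 kip·ft

Tension: T = A_s f_y = 13.33 × 60 = 799.8 kips.
Try a within the flange: a = T/(0.85 f'_c b_f) = 799.8/(0.85 × 4.5 × 34) = 6.150 in.
a = 6.150 > h_f = 4.6 in: the block extends into the web. Split into flange-overhang and web parts.
C_f = 0.85 f'_c (b_f − b_w) h_f = 0.85 × 4.5 × (34 − 15.2) × 4.6 = 330.8 kips.
Remaining web compression depth: a_w = (T − C_f)/(0.85 f'_c b_w) = (799.8 − 330.8)/(0.85 × 4.5 × 15.2) = 8.067 in.
M_n = C_f(d − h_f/2) + (T − C_f)(d − a_w/2) = 330.8 × (33.6 − 2.3) + 469 × (33.6 − 4.0335) = 10354.0 + 13866.7 = 24220.7 kip·in.
M_n = 24220.7/12 = 2018.39 kip·ft.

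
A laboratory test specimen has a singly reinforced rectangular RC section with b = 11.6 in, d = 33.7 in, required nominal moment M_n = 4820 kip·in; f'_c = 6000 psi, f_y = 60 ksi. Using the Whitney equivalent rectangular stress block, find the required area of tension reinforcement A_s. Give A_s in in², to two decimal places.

A_s ≈ 2.48 in²

From M_n = 0.85 f'_c a b (d − a/2):
a = d − √(d² − 2M_n/(0.85 f'_c b)) = 33.7 − √(33.7² − 2 × 4820/(0.85 × 6 × 11.6)) = 2.511 in.
A_s = 0.85 f'_c a b / f_y = 0.85 × 6 × 2.511 × 11.6 / 60 = 2.476 in².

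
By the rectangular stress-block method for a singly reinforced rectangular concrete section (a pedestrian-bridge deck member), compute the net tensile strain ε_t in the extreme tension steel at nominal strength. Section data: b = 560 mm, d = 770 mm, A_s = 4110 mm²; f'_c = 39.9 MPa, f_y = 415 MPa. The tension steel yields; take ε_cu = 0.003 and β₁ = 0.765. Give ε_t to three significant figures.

ε_t ≈ 0.0167

a = A_s f_y/(0.85 f'_c b) = 89.81 mm.
β₁ = 0.765, so c = a/β₁ = 89.81/0.765 = 117.40 mm.
From the linear strain diagram with ε_cu = 0.003: ε_t = 0.003 (d − c)/c = 0.003 × (770 − 117.40)/117.40 = 0.0167.
Since ε_t ≥ 0.005, the section is tension-controlled.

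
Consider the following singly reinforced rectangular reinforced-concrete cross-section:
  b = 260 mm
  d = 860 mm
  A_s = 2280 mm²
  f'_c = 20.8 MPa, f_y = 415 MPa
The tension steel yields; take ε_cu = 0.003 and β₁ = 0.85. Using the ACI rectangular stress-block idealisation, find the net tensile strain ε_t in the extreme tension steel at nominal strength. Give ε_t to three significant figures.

ε_t ≈ 0.00765

a = A_s f_y/(0.85 f'_c b) = 205.84 mm.
β₁ = 0.85, so c = a/β₁ = 205.84/0.85 = 242.16 mm.
From the linear strain diagram with ε_cu = 0.003: ε_t = 0.003 (d − c)/c = 0.003 × (860 − 242.16)/242.16 = 0.00765.
Since ε_t ≥ 0.005, the section is tension-controlled.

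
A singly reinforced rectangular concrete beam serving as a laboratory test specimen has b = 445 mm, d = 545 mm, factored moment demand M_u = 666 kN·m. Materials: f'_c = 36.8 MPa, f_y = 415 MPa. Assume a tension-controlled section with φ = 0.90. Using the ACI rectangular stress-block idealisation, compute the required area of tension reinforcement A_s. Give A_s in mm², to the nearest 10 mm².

M_n = M_u/φ = 666/0.90 = 740 kN·m.
With M_n = 0.85 f'_c a b (d − a/2), solve the quadratic for a:
a = d − √(d² − 2M_n/(0.85 f'_c b)) = 545 − √(545² − 2 × 740×10⁶/(0.85 × 36.8 × 445)) = 108.31 mm.
A_s = 0.85 f'_c a b / f_y = 0.85 × 36.8 × 108.31 × 445 / 415 = 3632.8 mm².

A_s ≈ 3630 mm²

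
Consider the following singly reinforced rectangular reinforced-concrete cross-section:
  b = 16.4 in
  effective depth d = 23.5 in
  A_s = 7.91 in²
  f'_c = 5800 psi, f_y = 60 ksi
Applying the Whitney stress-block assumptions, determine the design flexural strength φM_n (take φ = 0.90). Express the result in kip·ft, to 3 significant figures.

T = A_s f_y = 7.91 × 60 = 474.6 kips.
a = T/(0.85 f'_c b) = 474.6/(0.85 × 5.8 × 16.4) = 5.870 in.
M_n = T(d − a/2) = 474.6 × (23.5 − 2.935) = 9760.1 kip·in = 9760.1/12 = 813.34 kip·ft.
φM_n = 0.90 × 813.34 = 732.01 kip·ft.

φM_n ≈ 732 kip·ft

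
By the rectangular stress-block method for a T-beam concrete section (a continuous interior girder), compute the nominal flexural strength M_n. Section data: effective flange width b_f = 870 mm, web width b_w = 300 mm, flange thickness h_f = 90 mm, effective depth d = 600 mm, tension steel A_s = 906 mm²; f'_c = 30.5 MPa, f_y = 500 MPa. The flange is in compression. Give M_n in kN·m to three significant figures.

Tension: T = A_s f_y = 906 × 500 = 453000 N.
Try a within the flange: a = T/(0.85 f'_c b_f) = 453000/(0.85 × 30.5 × 870) = 20.08 mm.
Since a = 20.08 ≤ h_f = 90 mm, the stress block lies entirely in the flange; analyse as a rectangular beam of width b_f.
M_n = T(d − a/2) = 453000 × (600 − 10.04) = 267.25 × 10⁶ N·mm.
M_n = 267.25 kN·m.

M_n ≈ 267 kN·m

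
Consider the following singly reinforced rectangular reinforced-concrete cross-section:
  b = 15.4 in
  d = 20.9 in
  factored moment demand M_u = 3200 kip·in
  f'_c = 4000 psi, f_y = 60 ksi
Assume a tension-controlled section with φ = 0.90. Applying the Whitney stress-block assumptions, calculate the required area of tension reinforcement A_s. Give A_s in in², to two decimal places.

M_n = M_u/φ = 3200/0.90 = 3555.56 kip·in.
From M_n = 0.85 f'_c a b (d − a/2):
a = d − √(d² − 2M_n/(0.85 f'_c b)) = 20.9 − √(20.9² − 2 × 3555.56/(0.85 × 4 × 15.4)) = 3.551 in.
A_s = 0.85 f'_c a b / f_y = 0.85 × 4 × 3.551 × 15.4 / 60 = 3.099 in².

A_s ≈ 3.10 in²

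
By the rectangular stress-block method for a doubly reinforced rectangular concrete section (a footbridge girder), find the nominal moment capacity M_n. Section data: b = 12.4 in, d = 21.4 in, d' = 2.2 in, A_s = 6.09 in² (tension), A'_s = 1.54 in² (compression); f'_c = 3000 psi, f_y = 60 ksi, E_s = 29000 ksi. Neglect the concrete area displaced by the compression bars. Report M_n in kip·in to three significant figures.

M_n ≈ 6440 kip·in

Assume both steels yield.
a = (A_s − A'_s) f_y/(0.85 f'_c b) = (6.09 − 1.54) × 60/(0.85 × 3 × 12.4) = 8.634 in.
c = a/β₁ = 8.634/0.85 = 10.158 in; ε'_s = 0.003(c − d')/c = 0.0024 ≥ ε_y = 0.0021, so the compression steel yields.
M_n = (A_s − A'_s) f_y (d − a/2) + A'_s f_y (d − d') = 273 × (21.4 − 4.317) + 92.4 × (21.4 − 2.2) = 4663.7 + 1774.1 = 6437.8 kip·in.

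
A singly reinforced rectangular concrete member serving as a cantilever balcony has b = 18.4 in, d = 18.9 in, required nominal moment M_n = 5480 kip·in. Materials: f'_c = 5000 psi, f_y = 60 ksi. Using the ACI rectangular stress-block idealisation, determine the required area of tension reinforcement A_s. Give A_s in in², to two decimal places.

A_s ≈ 5.43 in²

From M_n = 0.85 f'_c a b (d − a/2):
a = d − √(d² − 2M_n/(0.85 f'_c b)) = 18.9 − √(18.9² − 2 × 5480/(0.85 × 5 × 18.4)) = 4.167 in.
A_s = 0.85 f'_c a b / f_y = 0.85 × 5 × 4.167 × 18.4 / 60 = 5.431 in².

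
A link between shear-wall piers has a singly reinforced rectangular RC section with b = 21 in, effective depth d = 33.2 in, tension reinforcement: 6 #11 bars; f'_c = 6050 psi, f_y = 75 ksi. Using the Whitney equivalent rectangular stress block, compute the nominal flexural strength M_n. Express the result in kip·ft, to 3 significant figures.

M_n ≈ 1750 kip·ft

A_s = 6 × 1.56 = 9.36 in².
T = A_s f_y = 9.36 × 75 = 702 kips.
a = T/(0.85 f'_c b) = 702/(0.85 × 6.05 × 21) = 6.500 in.
M_n = T(d − a/2) = 702 × (33.2 − 3.25) = 21024.9 kip·in = 21024.9/12 = 1752.08 kip·ft.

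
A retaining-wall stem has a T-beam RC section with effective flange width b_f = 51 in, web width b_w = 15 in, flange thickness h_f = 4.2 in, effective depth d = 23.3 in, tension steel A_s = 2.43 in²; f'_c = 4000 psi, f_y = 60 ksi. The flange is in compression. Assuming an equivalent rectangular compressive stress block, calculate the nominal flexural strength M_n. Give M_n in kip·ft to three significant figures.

M_n ≈ 278 kip·ft

Tension: T = A_s f_y = 2.43 × 60 = 145.8 kips.
Try a within the flange: a = T/(0.85 f'_c b_f) = 145.8/(0.85 × 4 × 51) = 0.841 in.
Since a = 0.841 ≤ h_f = 4.2 in, the stress block lies entirely in the flange; analyse as a rectangular beam of width b_f.
M_n = T(d − a/2) = 145.8 × (23.3 − 0.4205) = 3335.8 kip·in.
M_n = 3335.8/12 = 277.98 kip·ft.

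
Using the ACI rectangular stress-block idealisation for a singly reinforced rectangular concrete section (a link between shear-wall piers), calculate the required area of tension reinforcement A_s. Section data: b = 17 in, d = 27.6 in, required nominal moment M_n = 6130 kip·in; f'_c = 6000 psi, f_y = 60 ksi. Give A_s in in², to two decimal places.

From M_n = 0.85 f'_c a b (d − a/2):
a = d − √(d² − 2M_n/(0.85 f'_c b)) = 27.6 − √(27.6² − 2 × 6130/(0.85 × 6 × 17)) = 2.693 in.
A_s = 0.85 f'_c a b / f_y = 0.85 × 6 × 2.693 × 17 / 60 = 3.891 in².

A_s ≈ 3.89 in²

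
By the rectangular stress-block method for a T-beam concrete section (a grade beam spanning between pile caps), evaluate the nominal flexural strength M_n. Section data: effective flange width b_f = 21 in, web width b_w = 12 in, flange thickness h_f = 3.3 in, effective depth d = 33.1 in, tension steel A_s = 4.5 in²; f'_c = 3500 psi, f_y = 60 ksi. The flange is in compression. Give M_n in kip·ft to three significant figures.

M_n ≈ 694 kip·ft

Tension: T = A_s f_y = 4.5 × 60 = 270 kips.
Try a within the flange: a = T/(0.85 f'_c b_f) = 270/(0.85 × 3.5 × 21) = 4.322 in.
a = 4.322 > h_f = 3.3 in: the block extends into the web. Split into flange-overhang and web parts.
C_f = 0.85 f'_c (b_f − b_w) h_f = 0.85 × 3.5 × (21 − 12) × 3.3 = 88.4 kips.
Remaining web compression depth: a_w = (T − C_f)/(0.85 f'_c b_w) = (270 − 88.4)/(0.85 × 3.5 × 12) = 5.087 in.
M_n = C_f(d − h_f/2) + (T − C_f)(d − a_w/2) = 88.4 × (33.1 − 1.65) + 181.6 × (33.1 − 2.5435) = 2780.2 + 5549.1 = 8329.3 kip·in.
M_n = 8329.3/12 = 694.11 kip·ft.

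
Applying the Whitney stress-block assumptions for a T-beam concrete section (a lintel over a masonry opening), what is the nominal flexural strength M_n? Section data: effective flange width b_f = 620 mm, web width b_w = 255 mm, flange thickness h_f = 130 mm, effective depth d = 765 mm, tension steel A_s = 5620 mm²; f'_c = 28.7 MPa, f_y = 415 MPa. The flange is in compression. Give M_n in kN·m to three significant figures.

Tension: T = A_s f_y = 5620 × 415 = 2332300 N.
Try a within the flange: a = T/(0.85 f'_c b_f) = 2332300/(0.85 × 28.7 × 620) = 154.20 mm.
a = 154.20 > h_f = 130 mm: the block extends into the web. Split into flange-overhang and web parts.
C_f = 0.85 f'_c (b_f − b_w) h_f = 0.85 × 28.7 × (620 − 255) × 130 = 1157543 N.
Remaining web compression depth: a_w = (T − C_f)/(0.85 f'_c b_w) = (2332300 − 1157543)/(0.85 × 28.7 × 255) = 188.85 mm.
M_n = C_f(d − h_f/2) + (T − C_f)(d − a_w/2) = 1157543 × (765 − 65) + 1174757 × (765 − 94.425) = 810.28 + 787.76 = 1598.04 × 10⁶ N·mm.
M_n = 1598.04 kN·m.

M_n ≈ 1600 kN·m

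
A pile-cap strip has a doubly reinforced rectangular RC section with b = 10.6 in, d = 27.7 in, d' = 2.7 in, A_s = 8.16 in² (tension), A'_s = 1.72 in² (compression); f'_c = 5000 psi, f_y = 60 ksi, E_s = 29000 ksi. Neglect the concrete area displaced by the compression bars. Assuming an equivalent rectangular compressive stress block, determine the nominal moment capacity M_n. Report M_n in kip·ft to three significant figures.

M_n ≈ 969 kip·ft

Assume both steels yield.
a = (A_s − A'_s) f_y/(0.85 f'_c b) = (8.16 − 1.72) × 60/(0.85 × 5 × 10.6) = 8.577 in.
c = a/β₁ = 8.577/0.8 = 10.721 in; ε'_s = 0.003(c − d')/c = 0.0022 ≥ ε_y = 0.0021, so the compression steel yields.
M_n = (A_s − A'_s) f_y (d − a/2) + A'_s f_y (d − d') = 386.4 × (27.7 − 4.2885) + 103.2 × (27.7 − 2.7) = 9046.2 + 2580.0 = 11626.2 kip·in = 11626.2/12 = 968.85 kip·ft.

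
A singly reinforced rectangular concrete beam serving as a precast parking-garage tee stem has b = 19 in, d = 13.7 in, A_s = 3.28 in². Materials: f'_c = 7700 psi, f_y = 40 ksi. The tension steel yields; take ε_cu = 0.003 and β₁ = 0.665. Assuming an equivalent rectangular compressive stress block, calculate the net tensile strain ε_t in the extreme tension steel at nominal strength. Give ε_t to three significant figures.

ε_t ≈ 0.0229

a = A_s f_y/(0.85 f'_c b) = 1.055 in.
β₁ = 0.665, so c = a/β₁ = 1.055/0.665 = 1.586 in.
From the linear strain diagram with ε_cu = 0.003: ε_t = 0.003 (d − c)/c = 0.003 × (13.7 − 1.586)/1.586 = 0.0229.
Since ε_t ≥ 0.005, the section is tension-controlled.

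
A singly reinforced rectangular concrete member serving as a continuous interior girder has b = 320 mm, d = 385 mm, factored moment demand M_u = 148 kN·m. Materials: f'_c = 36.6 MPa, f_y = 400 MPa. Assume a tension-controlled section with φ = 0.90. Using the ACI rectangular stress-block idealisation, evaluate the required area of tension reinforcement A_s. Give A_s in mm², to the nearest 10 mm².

M_n = M_u/φ = 148/0.90 = 164.444 kN·m.
With M_n = 0.85 f'_c a b (d − a/2), solve the quadratic for a:
a = d − √(d² − 2M_n/(0.85 f'_c b)) = 385 − √(385² − 2 × 164.444×10⁶/(0.85 × 36.6 × 320)) = 45.61 mm.
A_s = 0.85 f'_c a b / f_y = 0.85 × 36.6 × 45.61 × 320 / 400 = 1135.1 mm².

A_s ≈ 1140 mm²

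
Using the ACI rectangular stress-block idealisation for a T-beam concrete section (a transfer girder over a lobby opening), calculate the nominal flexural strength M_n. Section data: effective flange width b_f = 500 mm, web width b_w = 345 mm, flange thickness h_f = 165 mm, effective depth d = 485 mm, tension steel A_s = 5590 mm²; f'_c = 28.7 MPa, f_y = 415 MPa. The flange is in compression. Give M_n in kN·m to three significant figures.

M_n ≈ 903 kN·m

Tension: T = A_s f_y = 5590 × 415 = 2319850 N.
Try a within the flange: a = T/(0.85 f'_c b_f) = 2319850/(0.85 × 28.7 × 500) = 190.19 mm.
a = 190.19 > h_f = 165 mm: the block extends into the web. Split into flange-overhang and web parts.
C_f = 0.85 f'_c (b_f − b_w) h_f = 0.85 × 28.7 × (500 − 345) × 165 = 623902 N.
Remaining web compression depth: a_w = (T − C_f)/(0.85 f'_c b_w) = (2319850 − 623902)/(0.85 × 28.7 × 345) = 201.51 mm.
M_n = C_f(d − h_f/2) + (T − C_f)(d − a_w/2) = 623902 × (485 − 82.5) + 1695948 × (485 − 100.755) = 251.12 + 651.66 = 902.78 × 10⁶ N·mm.
M_n = 902.78 kN·m.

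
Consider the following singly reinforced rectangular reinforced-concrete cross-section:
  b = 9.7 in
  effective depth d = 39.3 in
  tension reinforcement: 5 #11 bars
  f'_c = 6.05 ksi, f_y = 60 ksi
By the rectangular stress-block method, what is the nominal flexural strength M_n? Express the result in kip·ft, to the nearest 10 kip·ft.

M_n ≈ 1350 kip·ft

A_s = 5 × 1.56 = 7.8 in².
T = A_s f_y = 7.8 × 60 = 468 kips.
a = T/(0.85 f'_c b) = 468/(0.85 × 6.05 × 9.7) = 9.382 in.
M_n = T(d − a/2) = 468 × (39.3 − 4.691) = 16197.0 kip·in = 16197.0/12 = 1349.75 kip·ft.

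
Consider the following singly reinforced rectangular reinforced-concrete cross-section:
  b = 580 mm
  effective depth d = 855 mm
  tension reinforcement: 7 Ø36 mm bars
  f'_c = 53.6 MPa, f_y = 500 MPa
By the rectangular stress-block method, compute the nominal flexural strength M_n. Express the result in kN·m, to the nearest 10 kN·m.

A_s = 7 × 1018 = 7126 mm².
T = A_s f_y = 7126 × 500 = 3563000 N = 3563 kN.
From C = T: a = T/(0.85 f'_c b) = 3563000/(0.85 × 53.6 × 580) = 134.84 mm.
M_n = T(d − a/2) = 3563 kN × (855 − 67.42) mm = 2806.15 kN·m.

M_n ≈ 2810 kN·m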